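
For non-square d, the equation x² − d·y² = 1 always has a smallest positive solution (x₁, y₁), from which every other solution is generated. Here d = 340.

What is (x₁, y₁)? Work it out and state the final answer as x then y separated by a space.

285769 15498

d=340: √d = [18; 2,3,1,1,1,…,3,2,36] (ℓ=14, even), read p_13/q_13
a_0=18:  p_0=18·1+0=18,  q_0=18·0+1=1
…
a_7=8:  p_7=8·756+461=6509,  q_7=8·41+25=353
a_8=1:  p_8=1·6509+756=7265,  q_8=1·353+41=394
a_9=1:  p_9=1·7265+6509=13774,  q_9=1·394+353=747
a_10=1:  p_10=1·13774+7265=21039,  q_10=1·747+394=1141
…
a_12=3:  p_12=3·34813+21039=125478,  q_12=3·1888+1141=6805
a_13=2:  p_13=2·125478+34813=285769,  q_13=2·6805+1888=15498
→ (285769, 15498).  Check: 285769²=81663921361, 340·15498²=81663921360, difference 1.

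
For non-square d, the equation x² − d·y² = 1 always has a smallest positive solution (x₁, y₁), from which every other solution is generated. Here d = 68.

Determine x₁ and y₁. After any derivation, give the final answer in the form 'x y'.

√68 = [8; 4,16, …], period ℓ=2 (even) → k=1
i=0: a=8 ⇒ p=8, q=1
i=1: a=4 ⇒ p=33, q=4
→ (33, 4).  Check: 33²=1089, 68·4²=1088, difference 1.

33 4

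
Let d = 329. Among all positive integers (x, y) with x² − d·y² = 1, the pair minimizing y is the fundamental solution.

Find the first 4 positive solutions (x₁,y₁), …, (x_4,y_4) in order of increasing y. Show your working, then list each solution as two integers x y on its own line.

2376415 131016
11294696504449 622696775280
53681772387237964255 2959571914453911384
255140338255224918953587201 14066342182173360946441440

√329 = [18; 7,4,2,1,1,4,1,1,2,4,7,36, …], period ℓ=12 (even) → k=11
a_0=18:  p_0=18·1+0=18,  q_0=18·0+1=1
a_1=7:  p_1=7·18+1=127,  q_1=7·1+0=7
a_2=4:  p_2=4·127+18=526,  q_2=4·7+1=29
a_3=2:  p_3=2·526+127=1179,  q_3=2·29+7=65
…
a_5=1:  p_5=1·1705+1179=2884,  q_5=1·94+65=159
…
a_8=1:  p_8=1·16125+13241=29366,  q_8=1·889+730=1619
…
a_10=4:  p_10=4·74857+29366=328794,  q_10=4·4127+1619=18127
a_11=7:  p_11=7·328794+74857=2376415,  q_11=7·18127+4127=131016
→ (2376415, 131016).  Check: 2376415²=5647348252225, 329·131016²=5647348252224, difference 1.
(x_2, y_2) = (2376415·2376415 + 329·131016·131016, 2376415·131016 + 131016·2376415) = (11294696504449, 622696775280)
(x_3, y_3) = (2376415·11294696504449 + 329·131016·622696775280, 2376415·622696775280 + 131016·11294696504449) = (53681772387237964255, 2959571914453911384)
(x_4, y_4) = (2376415·53681772387237964255 + 329·131016·2959571914453911384, 2376415·2959571914453911384 + 131016·53681772387237964255) = (255140338255224918953587201, 14066342182173360946441440)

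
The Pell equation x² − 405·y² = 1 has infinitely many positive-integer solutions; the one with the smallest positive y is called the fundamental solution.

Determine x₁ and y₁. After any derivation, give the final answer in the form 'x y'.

161 8

√405 = [20; 8,40, …], period ℓ=2 (even) → k=1
a_0=20:  p_0=20·1+0=20,  q_0=20·0+1=1
a_1=8:  p_1=8·20+1=161,  q_1=8·1+0=8
→ (161, 8).  Check: 161²=25921, 405·8²=25920, difference 1.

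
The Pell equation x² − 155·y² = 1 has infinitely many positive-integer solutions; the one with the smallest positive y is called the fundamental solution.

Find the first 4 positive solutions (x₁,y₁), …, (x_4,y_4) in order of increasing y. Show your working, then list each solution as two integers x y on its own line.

d=155: √d = [12; 2,4,2,24] (ℓ=4, even), read p_3/q_3
k=0  a_k=12  p_k/q_k = 12/1
…
k=2  a_k=4  p_k/q_k = 112/9
k=3  a_k=2  p_k/q_k = 249/20
fundamental: x₁=249, y₁=20  (since 62001 − 155·400 = 1)
n=2: (249,20)∘(249,20) = (249·249+155·20·20, 249·20+20·249) = (124001,9960)
n=3: (124001,9960)∘(249,20) = (249·124001+155·20·9960, 249·9960+20·124001) = (61752249,4960060)
n=4: (61752249,4960060)∘(249,20) = (249·61752249+155·20·4960060, 249·4960060+20·61752249) = (30752496001,2470099920)

249 20
124001 9960
61752249 4960060
30752496001 2470099920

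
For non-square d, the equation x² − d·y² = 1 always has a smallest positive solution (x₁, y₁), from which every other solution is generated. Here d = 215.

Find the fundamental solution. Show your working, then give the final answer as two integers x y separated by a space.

44 3

√215 → a₀=14, period (1,1,1,28); ℓ=4 even so k=3
a_0=14:  p_0=14·1+0=14,  q_0=14·0+1=1
a_1=1:  p_1=1·14+1=15,  q_1=1·1+0=1
a_2=1:  p_2=1·15+14=29,  q_2=1·1+1=2
a_3=1:  p_3=1·29+15=44,  q_3=1·2+1=3
fundamental: x₁=44, y₁=3  (since 1936 − 215·9 = 1)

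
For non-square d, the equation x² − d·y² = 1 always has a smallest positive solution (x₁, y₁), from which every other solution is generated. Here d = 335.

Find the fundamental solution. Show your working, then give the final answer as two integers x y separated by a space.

604 33

√335 → a₀=18, period (3,3,3,36); ℓ=4 even so k=3
k=0  a_k=18  p_k/q_k = 18/1
k=1  a_k=3  p_k/q_k = 55/3
k=2  a_k=3  p_k/q_k = 183/10
k=3  a_k=3  p_k/q_k = 604/33
(x₁, y₁) = (604, 33);  604² − 335·33² = 1 ✓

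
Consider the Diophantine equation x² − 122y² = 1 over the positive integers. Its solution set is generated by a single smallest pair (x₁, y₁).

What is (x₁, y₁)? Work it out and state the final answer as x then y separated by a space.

243 22

d=122: √d = [11; 22] (ℓ=1, odd), read p_1/q_1
a_0=11:  p_0=11·1+0=11,  q_0=11·0+1=1
a_1=22:  p_1=22·11+1=243,  q_1=22·1+0=22
(x₁, y₁) = (243, 22);  243² − 122·22² = 1 ✓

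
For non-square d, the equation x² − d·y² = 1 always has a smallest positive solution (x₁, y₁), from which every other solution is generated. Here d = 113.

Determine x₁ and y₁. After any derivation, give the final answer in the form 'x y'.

√113 = [10; 1,1,1,2,2,1,1,1,20, …], period ℓ=9 (odd) → k=17
a_0=10:  p_0=10·1+0=10,  q_0=10·0+1=1
a_1=1:  p_1=1·10+1=11,  q_1=1·1+0=1
a_2=1:  p_2=1·11+10=21,  q_2=1·1+1=2
a_3=1:  p_3=1·21+11=32,  q_3=1·2+1=3
a_4=2:  p_4=2·32+21=85,  q_4=2·3+2=8
a_5=2:  p_5=2·85+32=202,  q_5=2·8+3=19
a_6=1:  p_6=1·202+85=287,  q_6=1·19+8=27
a_7=1:  p_7=1·287+202=489,  q_7=1·27+19=46
…
a_9=20:  p_9=20·776+489=16009,  q_9=20·73+46=1506
…
a_11=1:  p_11=1·16785+16009=32794,  q_11=1·1579+1506=3085
a_12=1:  p_12=1·32794+16785=49579,  q_12=1·3085+1579=4664
a_13=2:  p_13=2·49579+32794=131952,  q_13=2·4664+3085=12413
…
a_15=1:  p_15=1·313483+131952=445435,  q_15=1·29490+12413=41903
a_16=1:  p_16=1·445435+313483=758918,  q_16=1·41903+29490=71393
a_17=1:  p_17=1·758918+445435=1204353,  q_17=1·71393+41903=113296
(x₁, y₁) = (1204353, 113296);  1204353² − 113·113296² = 1 ✓

1204353 113296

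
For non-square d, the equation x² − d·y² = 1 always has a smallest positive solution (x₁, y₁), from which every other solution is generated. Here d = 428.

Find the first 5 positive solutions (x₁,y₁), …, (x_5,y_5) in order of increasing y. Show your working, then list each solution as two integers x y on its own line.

√428 = [20; 1,2,4,1,5,10,5,1,4,2,1,40, …], period ℓ=12 (even) → k=11
i=0: a=20 ⇒ p=20, q=1
i=1: a=1 ⇒ p=21, q=1
i=2: a=2 ⇒ p=62, q=3
i=3: a=4 ⇒ p=269, q=13
i=4: a=1 ⇒ p=331, q=16
i=5: a=5 ⇒ p=1924, q=93
i=6: a=10 ⇒ p=19571, q=946
…
i=8: a=1 ⇒ p=119350, q=5769
…
i=10: a=2 ⇒ p=1273708, q=61567
i=11: a=1 ⇒ p=1850887, q=89466
(x₁, y₁) = (1850887, 89466);  1850887² − 428·89466² = 1 ✓
n=2: (1850887,89466)∘(1850887,89466) = (1850887·1850887+428·89466·89466, 1850887·89466+89466·1850887) = (6851565373537,331182912684)
n=3: (6851565373537,331182912684)∘(1850887,89466) = (1850887·6851565373537+428·89466·331182912684, 1850887·331182912684+89466·6851565373537) = (25362946559057703751,1225964295417811950)
n=4: (25362946559057703751,1225964295417811950)∘(1850887,89466) = (1850887·25362946559057703751+428·89466·1225964295417811950, 1850887·1225964295417811950+89466·25362946559057703751) = (93887896135702420679780737,4538242753705644230486616)
n=5: (93887896135702420679780737,4538242753705644230486616)∘(1850887,89466) = (1850887·93887896135702420679780737+428·89466·4538242753705644230486616, 1850887·4538242753705644230486616+89466·93887896135702420679780737) = (347551772829818329662915600223687,16799549031354731501369944644834)

1850887 89466
6851565373537 331182912684
25362946559057703751 1225964295417811950
93887896135702420679780737 4538242753705644230486616
347551772829818329662915600223687 16799549031354731501369944644834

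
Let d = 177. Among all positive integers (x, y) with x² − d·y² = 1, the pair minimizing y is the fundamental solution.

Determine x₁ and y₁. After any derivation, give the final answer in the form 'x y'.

√177 = [13; 3,3,2,8,2,3,3,26, …], period ℓ=8 (even) → k=7
i=0: a=13 ⇒ p=13, q=1
i=1: a=3 ⇒ p=40, q=3
i=2: a=3 ⇒ p=133, q=10
i=3: a=2 ⇒ p=306, q=23
i=4: a=8 ⇒ p=2581, q=194
…
i=6: a=3 ⇒ p=18985, q=1427
i=7: a=3 ⇒ p=62423, q=4692
→ (62423, 4692).  Check: 62423²=3896630929, 177·4692²=3896630928, difference 1.

62423 4692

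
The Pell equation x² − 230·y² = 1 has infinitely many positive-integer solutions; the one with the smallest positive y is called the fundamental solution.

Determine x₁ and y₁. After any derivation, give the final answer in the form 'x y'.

d=230: √d = [15; 6,30] (ℓ=2, even), read p_1/q_1
a_0=15:  p_0=15·1+0=15,  q_0=15·0+1=1
a_1=6:  p_1=6·15+1=91,  q_1=6·1+0=6
(x₁, y₁) = (91, 6);  91² − 230·6² = 1 ✓

91 6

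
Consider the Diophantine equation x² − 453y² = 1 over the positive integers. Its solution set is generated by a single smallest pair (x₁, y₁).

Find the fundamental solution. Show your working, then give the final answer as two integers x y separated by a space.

√453 → a₀=21, period (3,1,1,10,14,10,1,1,3,42); ℓ=10 even so k=9
k=0  a_k=21  p_k/q_k = 21/1
k=1  a_k=3  p_k/q_k = 64/3
…
k=3  a_k=1  p_k/q_k = 149/7
k=4  a_k=10  p_k/q_k = 1575/74
…
k=8  a_k=1  p_k/q_k = 469329/22051
k=9  a_k=3  p_k/q_k = 1653751/77700
→ (1653751, 77700).  Check: 1653751²=2734892370001, 453·77700²=2734892370000, difference 1.

1653751 77700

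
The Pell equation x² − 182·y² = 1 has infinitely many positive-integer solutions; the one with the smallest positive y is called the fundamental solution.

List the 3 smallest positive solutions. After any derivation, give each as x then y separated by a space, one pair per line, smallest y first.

[13; 2,26] for √182; ℓ=2 ⇒ convergent index 1
step 0: (13, 1)  from 13·(1,0) + (0,1)
step 1: (27, 2)  from 2·(13,1) + (1,0)
→ (27, 2).  Check: 27²=729, 182·2²=728, difference 1.
(x_2, y_2) = (27·27 + 182·2·2, 27·2 + 2·27) = (1457, 108)
(x_3, y_3) = (27·1457 + 182·2·108, 27·108 + 2·1457) = (78651, 5830)

27 2
1457 108
78651 5830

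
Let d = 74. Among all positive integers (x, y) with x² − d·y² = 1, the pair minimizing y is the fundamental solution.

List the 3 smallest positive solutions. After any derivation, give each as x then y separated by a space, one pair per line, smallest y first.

√74 = [8; 1,1,1,1,16, …], period ℓ=5 (odd) → k=9
k=0  a_k=8  p_k/q_k = 8/1
k=1  a_k=1  p_k/q_k = 9/1
k=2  a_k=1  p_k/q_k = 17/2
k=3  a_k=1  p_k/q_k = 26/3
k=4  a_k=1  p_k/q_k = 43/5
k=5  a_k=16  p_k/q_k = 714/83
k=6  a_k=1  p_k/q_k = 757/88
…
k=8  a_k=1  p_k/q_k = 2228/259
k=9  a_k=1  p_k/q_k = 3699/430
→ (3699, 430).  Check: 3699²=13682601, 74·430²=13682600, difference 1.
(3699+430√74)^2 = 27365201 + 3181140√74
(3699+430√74)^3 = 202447753299 + 23534073290√74

3699 430
27365201 3181140
202447753299 23534073290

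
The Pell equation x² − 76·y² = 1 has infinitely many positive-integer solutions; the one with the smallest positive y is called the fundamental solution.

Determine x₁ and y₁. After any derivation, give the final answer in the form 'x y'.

57799 6630

d=76: √d = [8; 1,2,1,1,5,4,5,1,1,2,1,16] (ℓ=12, even), read p_11/q_11
i=0: a=8 ⇒ p=8, q=1
…
i=2: a=2 ⇒ p=26, q=3
…
i=4: a=1 ⇒ p=61, q=7
i=5: a=5 ⇒ p=340, q=39
…
i=8: a=1 ⇒ p=8866, q=1017
i=9: a=1 ⇒ p=16311, q=1871
i=10: a=2 ⇒ p=41488, q=4759
i=11: a=1 ⇒ p=57799, q=6630
fundamental: x₁=57799, y₁=6630  (since 3340724401 − 76·43956900 = 1)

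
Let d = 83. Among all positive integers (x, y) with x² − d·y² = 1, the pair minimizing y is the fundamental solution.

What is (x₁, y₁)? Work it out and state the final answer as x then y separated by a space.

[9; 9,18] for √83; ℓ=2 ⇒ convergent index 1
a_0=9:  p_0=9·1+0=9,  q_0=9·0+1=1
a_1=9:  p_1=9·9+1=82,  q_1=9·1+0=9
→ (82, 9).  Check: 82²=6724, 83·9²=6723, difference 1.

82 9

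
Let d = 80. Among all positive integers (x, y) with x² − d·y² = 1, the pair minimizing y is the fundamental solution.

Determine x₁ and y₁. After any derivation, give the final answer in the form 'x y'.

d=80: √d = [8; 1,16] (ℓ=2, even), read p_1/q_1
k=0  a_k=8  p_k/q_k = 8/1
k=1  a_k=1  p_k/q_k = 9/1
(x₁, y₁) = (9, 1);  9² − 80·1² = 1 ✓

9 1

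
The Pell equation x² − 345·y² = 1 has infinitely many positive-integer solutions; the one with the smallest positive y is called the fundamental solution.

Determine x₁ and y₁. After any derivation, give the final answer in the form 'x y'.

6761 364

√345 = [18; 1,1,2,1,6,1,2,1,1,36, …], period ℓ=10 (even) → k=9
i=0: a=18 ⇒ p=18, q=1
i=1: a=1 ⇒ p=19, q=1
i=2: a=1 ⇒ p=37, q=2
…
i=4: a=1 ⇒ p=130, q=7
…
i=6: a=1 ⇒ p=1003, q=54
i=7: a=2 ⇒ p=2879, q=155
i=8: a=1 ⇒ p=3882, q=209
i=9: a=1 ⇒ p=6761, q=364
(x₁, y₁) = (6761, 364);  6761² − 345·364² = 1 ✓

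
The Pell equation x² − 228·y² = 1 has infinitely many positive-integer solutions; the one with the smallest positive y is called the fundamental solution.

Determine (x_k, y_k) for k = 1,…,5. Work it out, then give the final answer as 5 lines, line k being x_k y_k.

√228 = [15; 10,30, …], period ℓ=2 (even) → k=1
step 0: (15, 1)  from 15·(1,0) + (0,1)
step 1: (151, 10)  from 10·(15,1) + (1,0)
fundamental: x₁=151, y₁=10  (since 22801 − 228·100 = 1)
(x_2, y_2) = (151·151 + 228·10·10, 151·10 + 10·151) = (45601, 3020)
(x_3, y_3) = (151·45601 + 228·10·3020, 151·3020 + 10·45601) = (13771351, 912030)
(x_4, y_4) = (151·13771351 + 228·10·912030, 151·912030 + 10·13771351) = (4158902401, 275430040)
(x_5, y_5) = (151·4158902401 + 228·10·275430040, 151·275430040 + 10·4158902401) = (1255974753751, 83178960050)

151 10
45601 3020
13771351 912030
4158902401 275430040
1255974753751 83178960050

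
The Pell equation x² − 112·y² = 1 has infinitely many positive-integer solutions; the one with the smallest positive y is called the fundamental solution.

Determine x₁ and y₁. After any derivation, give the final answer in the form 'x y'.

√112 → a₀=10, period (1,1,2,1,1,20); ℓ=6 even so k=5
step 0: (10, 1)  from 10·(1,0) + (0,1)
…
step 2: (21, 2)  from 1·(11,1) + (10,1)
…
step 4: (74, 7)  from 1·(53,5) + (21,2)
step 5: (127, 12)  from 1·(74,7) + (53,5)
→ (127, 12).  Check: 127²=16129, 112·12²=16128, difference 1.

127 12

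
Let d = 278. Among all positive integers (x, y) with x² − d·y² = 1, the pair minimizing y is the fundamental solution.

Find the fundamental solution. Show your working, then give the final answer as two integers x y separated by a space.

2501 150

√278 → a₀=16, period (1,2,16,2,1,32); ℓ=6 even so k=5
i=0: a=16 ⇒ p=16, q=1
i=1: a=1 ⇒ p=17, q=1
…
i=3: a=16 ⇒ p=817, q=49
i=4: a=2 ⇒ p=1684, q=101
i=5: a=1 ⇒ p=2501, q=150
→ (2501, 150).  Check: 2501²=6255001, 278·150²=6255000, difference 1.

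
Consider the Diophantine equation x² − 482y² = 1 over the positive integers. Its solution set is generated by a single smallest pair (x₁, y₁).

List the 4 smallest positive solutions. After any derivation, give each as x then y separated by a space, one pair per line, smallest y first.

483 22
466577 21252
450712899 20529410
435388193857 19831388808

d=482: √d = [21; 1,20,1,42] (ℓ=4, even), read p_3/q_3
a_0=21:  p_0=21·1+0=21,  q_0=21·0+1=1
a_1=1:  p_1=1·21+1=22,  q_1=1·1+0=1
a_2=20:  p_2=20·22+21=461,  q_2=20·1+1=21
a_3=1:  p_3=1·461+22=483,  q_3=1·21+1=22
fundamental: x₁=483, y₁=22  (since 233289 − 482·484 = 1)
(x_2, y_2) = (483·483 + 482·22·22, 483·22 + 22·483) = (466577, 21252)
(x_3, y_3) = (483·466577 + 482·22·21252, 483·21252 + 22·466577) = (450712899, 20529410)
(x_4, y_4) = (483·450712899 + 482·22·20529410, 483·20529410 + 22·450712899) = (435388193857, 19831388808)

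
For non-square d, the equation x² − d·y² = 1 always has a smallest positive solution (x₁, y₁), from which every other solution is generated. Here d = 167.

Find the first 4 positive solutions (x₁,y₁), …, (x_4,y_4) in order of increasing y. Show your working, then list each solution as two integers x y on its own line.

168 13
56447 4368
18966024 1467635
6372527617 493120992

√167 = [12; 1,11,1,24, …], period ℓ=4 (even) → k=3
k=0  a_k=12  p_k/q_k = 12/1
…
k=2  a_k=11  p_k/q_k = 155/12
k=3  a_k=1  p_k/q_k = 168/13
(x₁, y₁) = (168, 13);  168² − 167·13² = 1 ✓
n=2: (168,13)∘(168,13) = (168·168+167·13·13, 168·13+13·168) = (56447,4368)
n=3: (56447,4368)∘(168,13) = (168·56447+167·13·4368, 168·4368+13·56447) = (18966024,1467635)
n=4: (18966024,1467635)∘(168,13) = (168·18966024+167·13·1467635, 168·1467635+13·18966024) = (6372527617,493120992)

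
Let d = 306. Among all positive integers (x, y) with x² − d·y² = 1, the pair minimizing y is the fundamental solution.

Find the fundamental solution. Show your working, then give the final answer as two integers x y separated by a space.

√306 → a₀=17, period (2,34); ℓ=2 even so k=1
i=0: a=17 ⇒ p=17, q=1
i=1: a=2 ⇒ p=35, q=2
fundamental: x₁=35, y₁=2  (since 1225 − 306·4 = 1)

35 2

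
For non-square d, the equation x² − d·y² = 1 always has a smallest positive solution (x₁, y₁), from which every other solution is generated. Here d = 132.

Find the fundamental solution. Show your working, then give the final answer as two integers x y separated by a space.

23 2

d=132: √d = [11; 2,22] (ℓ=2, even), read p_1/q_1
k=0  a_k=11  p_k/q_k = 11/1
k=1  a_k=2  p_k/q_k = 23/2
(x₁, y₁) = (23, 2);  23² − 132·2² = 1 ✓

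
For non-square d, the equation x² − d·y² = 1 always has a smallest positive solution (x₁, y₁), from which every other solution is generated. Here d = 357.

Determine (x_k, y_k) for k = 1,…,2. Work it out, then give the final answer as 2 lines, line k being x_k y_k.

d=357: √d = [18; 1,8,2,8,1,36] (ℓ=6, even), read p_5/q_5
a_0=18:  p_0=18·1+0=18,  q_0=18·0+1=1
…
a_3=2:  p_3=2·170+19=359,  q_3=2·9+1=19
a_4=8:  p_4=8·359+170=3042,  q_4=8·19+9=161
a_5=1:  p_5=1·3042+359=3401,  q_5=1·161+19=180
→ (3401, 180).  Check: 3401²=11566801, 357·180²=11566800, difference 1.
(x_2, y_2) = (3401·3401 + 357·180·180, 3401·180 + 180·3401) = (23133601, 1224360)

3401 180
23133601 1224360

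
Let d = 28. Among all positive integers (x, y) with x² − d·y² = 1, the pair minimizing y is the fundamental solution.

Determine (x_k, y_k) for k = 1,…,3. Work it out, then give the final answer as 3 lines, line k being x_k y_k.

127 24
32257 6096
8193151 1548360

√28 → a₀=5, period (3,2,3,10); ℓ=4 even so k=3
k=0  a_k=5  p_k/q_k = 5/1
k=1  a_k=3  p_k/q_k = 16/3
k=2  a_k=2  p_k/q_k = 37/7
k=3  a_k=3  p_k/q_k = 127/24
(x₁, y₁) = (127, 24);  127² − 28·24² = 1 ✓
(x_2, y_2) = (127·127 + 28·24·24, 127·24 + 24·127) = (32257, 6096)
(x_3, y_3) = (127·32257 + 28·24·6096, 127·6096 + 24·32257) = (8193151, 1548360)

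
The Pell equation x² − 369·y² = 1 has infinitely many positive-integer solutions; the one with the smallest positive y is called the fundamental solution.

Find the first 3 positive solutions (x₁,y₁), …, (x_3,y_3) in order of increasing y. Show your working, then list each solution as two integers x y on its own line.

[19; 4,1,3,2,7,4,7,2,3,1,4,38] for √369; ℓ=12 ⇒ convergent index 11
i=0: a=19 ⇒ p=19, q=1
…
i=2: a=1 ⇒ p=96, q=5
…
i=4: a=2 ⇒ p=826, q=43
…
i=7: a=7 ⇒ p=184045, q=9581
i=8: a=2 ⇒ p=393504, q=20485
…
i=10: a=1 ⇒ p=1758061, q=91521
i=11: a=4 ⇒ p=8396801, q=437120
→ (8396801, 437120).  Check: 8396801²=70506267033601, 369·437120²=70506267033600, difference 1.
(x_2, y_2) = (8396801·8396801 + 369·437120·437120, 8396801·437120 + 437120·8396801) = (141012534067201, 7340819306240)
(x_3, y_3) = (8396801·141012534067201 + 369·437120·7340819306240, 8396801·7340819306240 + 437120·141012534067201) = (2368108374136006451201, 123278797782910239360)

8396801 437120
141012534067201 7340819306240
2368108374136006451201 123278797782910239360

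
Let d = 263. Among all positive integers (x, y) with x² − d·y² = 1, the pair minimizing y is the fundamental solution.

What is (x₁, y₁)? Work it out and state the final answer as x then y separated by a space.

√263 → a₀=16, period (4,1,1,1,1,15,1,1,1,1,4,32); ℓ=12 even so k=11
step 0: (16, 1)  from 16·(1,0) + (0,1)
step 1: (65, 4)  from 4·(16,1) + (1,0)
…
step 3: (146, 9)  from 1·(81,5) + (65,4)
…
step 5: (373, 23)  from 1·(227,14) + (146,9)
step 6: (5822, 359)  from 15·(373,23) + (227,14)
…
step 8: (12017, 741)  from 1·(6195,382) + (5822,359)
step 9: (18212, 1123)  from 1·(12017,741) + (6195,382)
step 10: (30229, 1864)  from 1·(18212,1123) + (12017,741)
step 11: (139128, 8579)  from 4·(30229,1864) + (18212,1123)
fundamental: x₁=139128, y₁=8579  (since 19356600384 − 263·73599241 = 1)

139128 8579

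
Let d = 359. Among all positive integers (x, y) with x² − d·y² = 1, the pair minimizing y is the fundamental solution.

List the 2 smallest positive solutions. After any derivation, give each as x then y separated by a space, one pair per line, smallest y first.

√359 = [18; 1,17,1,36, …], period ℓ=4 (even) → k=3
step 0: (18, 1)  from 18·(1,0) + (0,1)
step 1: (19, 1)  from 1·(18,1) + (1,0)
step 2: (341, 18)  from 17·(19,1) + (18,1)
step 3: (360, 19)  from 1·(341,18) + (19,1)
fundamental: x₁=360, y₁=19  (since 129600 − 359·361 = 1)
n=2: (360,19)∘(360,19) = (360·360+359·19·19, 360·19+19·360) = (259199,13680)

360 19
259199 13680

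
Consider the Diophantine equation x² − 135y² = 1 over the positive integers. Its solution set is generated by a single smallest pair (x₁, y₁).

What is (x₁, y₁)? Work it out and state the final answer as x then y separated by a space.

244 21

√135 = [11; 1,1,1,1,1,1,1,22, …], period ℓ=8 (even) → k=7
a_0=11:  p_0=11·1+0=11,  q_0=11·0+1=1
a_1=1:  p_1=1·11+1=12,  q_1=1·1+0=1
a_2=1:  p_2=1·12+11=23,  q_2=1·1+1=2
a_3=1:  p_3=1·23+12=35,  q_3=1·2+1=3
a_4=1:  p_4=1·35+23=58,  q_4=1·3+2=5
a_5=1:  p_5=1·58+35=93,  q_5=1·5+3=8
a_6=1:  p_6=1·93+58=151,  q_6=1·8+5=13
a_7=1:  p_7=1·151+93=244,  q_7=1·13+8=21
(x₁, y₁) = (244, 21);  244² − 135·21² = 1 ✓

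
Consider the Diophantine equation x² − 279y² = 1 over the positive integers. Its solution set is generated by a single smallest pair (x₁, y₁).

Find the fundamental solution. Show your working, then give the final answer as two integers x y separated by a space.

1520 91

√279 = [16; 1,2,2,1,2,2,1,32, …], period ℓ=8 (even) → k=7
step 0: (16, 1)  from 16·(1,0) + (0,1)
…
step 2: (50, 3)  from 2·(17,1) + (16,1)
step 3: (117, 7)  from 2·(50,3) + (17,1)
step 4: (167, 10)  from 1·(117,7) + (50,3)
step 5: (451, 27)  from 2·(167,10) + (117,7)
step 6: (1069, 64)  from 2·(451,27) + (167,10)
step 7: (1520, 91)  from 1·(1069,64) + (451,27)
fundamental: x₁=1520, y₁=91  (since 2310400 − 279·8281 = 1)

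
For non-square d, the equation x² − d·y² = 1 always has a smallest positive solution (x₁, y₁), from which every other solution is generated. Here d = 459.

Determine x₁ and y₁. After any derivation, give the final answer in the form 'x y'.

√459 → a₀=21, period (2,2,1,4,21,4,1,2,2,42); ℓ=10 even so k=9
a_0=21:  p_0=21·1+0=21,  q_0=21·0+1=1
a_1=2:  p_1=2·21+1=43,  q_1=2·1+0=2
a_2=2:  p_2=2·43+21=107,  q_2=2·2+1=5
…
a_4=4:  p_4=4·150+107=707,  q_4=4·7+5=33
a_5=21:  p_5=21·707+150=14997,  q_5=21·33+7=700
a_6=4:  p_6=4·14997+707=60695,  q_6=4·700+33=2833
…
a_8=2:  p_8=2·75692+60695=212079,  q_8=2·3533+2833=9899
a_9=2:  p_9=2·212079+75692=499850,  q_9=2·9899+3533=23331
fundamental: x₁=499850, y₁=23331  (since 249850022500 − 459·544335561 = 1)

499850 23331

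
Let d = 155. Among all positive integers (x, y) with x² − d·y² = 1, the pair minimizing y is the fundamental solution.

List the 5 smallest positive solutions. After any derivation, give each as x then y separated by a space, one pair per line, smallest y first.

d=155: √d = [12; 2,4,2,24] (ℓ=4, even), read p_3/q_3
step 0: (12, 1)  from 12·(1,0) + (0,1)
step 1: (25, 2)  from 2·(12,1) + (1,0)
step 2: (112, 9)  from 4·(25,2) + (12,1)
step 3: (249, 20)  from 2·(112,9) + (25,2)
fundamental: x₁=249, y₁=20  (since 62001 − 155·400 = 1)
n=2: (249,20)∘(249,20) = (249·249+155·20·20, 249·20+20·249) = (124001,9960)
n=3: (124001,9960)∘(249,20) = (249·124001+155·20·9960, 249·9960+20·124001) = (61752249,4960060)
n=4: (61752249,4960060)∘(249,20) = (249·61752249+155·20·4960060, 249·4960060+20·61752249) = (30752496001,2470099920)
n=5: (30752496001,2470099920)∘(249,20) = (249·30752496001+155·20·2470099920, 249·2470099920+20·30752496001) = (15314681256249,1230104800100)

249 20
124001 9960
61752249 4960060
30752496001 2470099920
15314681256249 1230104800100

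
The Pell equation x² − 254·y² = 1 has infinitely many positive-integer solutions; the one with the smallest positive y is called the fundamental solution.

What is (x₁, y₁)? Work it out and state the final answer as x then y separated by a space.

255 16

√254 = [15; 1,14,1,30, …], period ℓ=4 (even) → k=3
i=0: a=15 ⇒ p=15, q=1
i=1: a=1 ⇒ p=16, q=1
i=2: a=14 ⇒ p=239, q=15
i=3: a=1 ⇒ p=255, q=16
→ (255, 16).  Check: 255²=65025, 254·16²=65024, difference 1.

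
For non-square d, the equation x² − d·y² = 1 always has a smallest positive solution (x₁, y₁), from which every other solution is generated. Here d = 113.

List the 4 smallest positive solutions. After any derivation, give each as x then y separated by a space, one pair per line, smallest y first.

√113 = [10; 1,1,1,2,2,1,1,1,20, …], period ℓ=9 (odd) → k=17
step 0: (10, 1)  from 10·(1,0) + (0,1)
step 1: (11, 1)  from 1·(10,1) + (1,0)
step 2: (21, 2)  from 1·(11,1) + (10,1)
step 3: (32, 3)  from 1·(21,2) + (11,1)
step 4: (85, 8)  from 2·(32,3) + (21,2)
step 5: (202, 19)  from 2·(85,8) + (32,3)
step 6: (287, 27)  from 1·(202,19) + (85,8)
…
step 8: (776, 73)  from 1·(489,46) + (287,27)
step 9: (16009, 1506)  from 20·(776,73) + (489,46)
step 10: (16785, 1579)  from 1·(16009,1506) + (776,73)
step 11: (32794, 3085)  from 1·(16785,1579) + (16009,1506)
step 12: (49579, 4664)  from 1·(32794,3085) + (16785,1579)
…
step 14: (313483, 29490)  from 2·(131952,12413) + (49579,4664)
…
step 16: (758918, 71393)  from 1·(445435,41903) + (313483,29490)
step 17: (1204353, 113296)  from 1·(758918,71393) + (445435,41903)
fundamental: x₁=1204353, y₁=113296  (since 1450466148609 − 113·12835983616 = 1)
(x_2, y_2) = (1204353·1204353 + 113·113296·113296, 1204353·113296 + 113296·1204353) = (2900932297217, 272896754976)
(x_3, y_3) = (1204353·2900932297217 + 113·113296·272896754976, 1204353·272896754976 + 113296·2900932297217) = (6987493029899166849, 657328051091107760)
(x_4, y_4) = (1204353·6987493029899166849 + 113·113296·657328051091107760, 1204353·657328051091107760 + 113296·6987493029899166849) = (16830816386073401651890177, 1583310020631184911403584)

1204353 113296
2900932297217 272896754976
6987493029899166849 657328051091107760
16830816386073401651890177 1583310020631184911403584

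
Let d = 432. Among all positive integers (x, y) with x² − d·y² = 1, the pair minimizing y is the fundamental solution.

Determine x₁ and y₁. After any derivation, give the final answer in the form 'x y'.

1351 65

√432 → a₀=20, period (1,3,1,1,1,3,1,40); ℓ=8 even so k=7
i=0: a=20 ⇒ p=20, q=1
i=1: a=1 ⇒ p=21, q=1
…
i=5: a=1 ⇒ p=291, q=14
i=6: a=3 ⇒ p=1060, q=51
i=7: a=1 ⇒ p=1351, q=65
fundamental: x₁=1351, y₁=65  (since 1825201 − 432·4225 = 1)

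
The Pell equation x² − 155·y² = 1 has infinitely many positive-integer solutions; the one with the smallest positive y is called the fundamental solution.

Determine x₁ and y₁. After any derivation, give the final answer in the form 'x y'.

d=155: √d = [12; 2,4,2,24] (ℓ=4, even), read p_3/q_3
step 0: (12, 1)  from 12·(1,0) + (0,1)
step 1: (25, 2)  from 2·(12,1) + (1,0)
step 2: (112, 9)  from 4·(25,2) + (12,1)
step 3: (249, 20)  from 2·(112,9) + (25,2)
(x₁, y₁) = (249, 20);  249² − 155·20² = 1 ✓

249 20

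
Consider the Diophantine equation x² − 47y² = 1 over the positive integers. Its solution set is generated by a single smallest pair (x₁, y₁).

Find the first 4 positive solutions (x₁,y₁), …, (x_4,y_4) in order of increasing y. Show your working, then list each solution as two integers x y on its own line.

48 7
4607 672
442224 64505
42448897 6191808

√47 = [6; 1,5,1,12, …], period ℓ=4 (even) → k=3
k=0  a_k=6  p_k/q_k = 6/1
k=1  a_k=1  p_k/q_k = 7/1
k=2  a_k=5  p_k/q_k = 41/6
k=3  a_k=1  p_k/q_k = 48/7
fundamental: x₁=48, y₁=7  (since 2304 − 47·49 = 1)
(48+7√47)^2 = 4607 + 672√47
(48+7√47)^3 = 442224 + 64505√47
(48+7√47)^4 = 42448897 + 6191808√47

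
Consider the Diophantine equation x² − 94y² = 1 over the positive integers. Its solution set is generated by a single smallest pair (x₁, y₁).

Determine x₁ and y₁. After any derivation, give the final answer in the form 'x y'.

2143295 221064

√94 = [9; 1,2,3,1,1,…,2,1,18, …], period ℓ=16 (even) → k=15
a_0=9:  p_0=9·1+0=9,  q_0=9·0+1=1
…
a_3=3:  p_3=3·29+10=97,  q_3=3·3+1=10
…
a_5=1:  p_5=1·126+97=223,  q_5=1·13+10=23
a_6=5:  p_6=5·223+126=1241,  q_6=5·23+13=128
a_7=1:  p_7=1·1241+223=1464,  q_7=1·128+23=151
a_8=8:  p_8=8·1464+1241=12953,  q_8=8·151+128=1336
a_9=1:  p_9=1·12953+1464=14417,  q_9=1·1336+151=1487
a_10=5:  p_10=5·14417+12953=85038,  q_10=5·1487+1336=8771
a_11=1:  p_11=1·85038+14417=99455,  q_11=1·8771+1487=10258
…
a_14=2:  p_14=2·652934+184493=1490361,  q_14=2·67345+19029=153719
a_15=1:  p_15=1·1490361+652934=2143295,  q_15=1·153719+67345=221064
fundamental: x₁=2143295, y₁=221064  (since 4593713457025 − 94·48869292096 = 1)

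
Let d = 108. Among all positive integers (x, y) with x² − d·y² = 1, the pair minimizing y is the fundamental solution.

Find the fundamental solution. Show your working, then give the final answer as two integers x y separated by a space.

1351 130

√108 = [10; 2,1,1,4,1,1,2,20, …], period ℓ=8 (even) → k=7
step 0: (10, 1)  from 10·(1,0) + (0,1)
step 1: (21, 2)  from 2·(10,1) + (1,0)
…
step 6: (530, 51)  from 1·(291,28) + (239,23)
step 7: (1351, 130)  from 2·(530,51) + (291,28)
→ (1351, 130).  Check: 1351²=1825201, 108·130²=1825200, difference 1.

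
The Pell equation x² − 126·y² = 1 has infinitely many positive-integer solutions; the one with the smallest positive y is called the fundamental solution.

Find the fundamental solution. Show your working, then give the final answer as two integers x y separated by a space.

449 40

√126 → a₀=11, period (4,2,4,22); ℓ=4 even so k=3
k=0  a_k=11  p_k/q_k = 11/1
k=1  a_k=4  p_k/q_k = 45/4
k=2  a_k=2  p_k/q_k = 101/9
k=3  a_k=4  p_k/q_k = 449/40
(x₁, y₁) = (449, 40);  449² − 126·40² = 1 ✓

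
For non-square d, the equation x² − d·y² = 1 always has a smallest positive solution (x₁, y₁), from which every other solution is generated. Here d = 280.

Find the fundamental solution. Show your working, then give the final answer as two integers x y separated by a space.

[16; 1,2,1,2,1,32] for √280; ℓ=6 ⇒ convergent index 5
step 0: (16, 1)  from 16·(1,0) + (0,1)
step 1: (17, 1)  from 1·(16,1) + (1,0)
step 2: (50, 3)  from 2·(17,1) + (16,1)
step 3: (67, 4)  from 1·(50,3) + (17,1)
step 4: (184, 11)  from 2·(67,4) + (50,3)
step 5: (251, 15)  from 1·(184,11) + (67,4)
fundamental: x₁=251, y₁=15  (since 63001 − 280·225 = 1)

251 15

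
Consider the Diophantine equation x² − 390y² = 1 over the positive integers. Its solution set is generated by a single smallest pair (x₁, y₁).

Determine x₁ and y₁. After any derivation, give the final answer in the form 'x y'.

79 4

√390 → a₀=19, period (1,2,1,38); ℓ=4 even so k=3
i=0: a=19 ⇒ p=19, q=1
…
i=2: a=2 ⇒ p=59, q=3
i=3: a=1 ⇒ p=79, q=4
→ (79, 4).  Check: 79²=6241, 390·4²=6240, difference 1.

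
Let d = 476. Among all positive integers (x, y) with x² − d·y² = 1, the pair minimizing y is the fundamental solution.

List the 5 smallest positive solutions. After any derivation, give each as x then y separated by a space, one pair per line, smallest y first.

[21; 1,4,2,10,2,4,1,42] for √476; ℓ=8 ⇒ convergent index 7
step 0: (21, 1)  from 21·(1,0) + (0,1)
…
step 2: (109, 5)  from 4·(22,1) + (21,1)
step 3: (240, 11)  from 2·(109,5) + (22,1)
step 4: (2509, 115)  from 10·(240,11) + (109,5)
step 5: (5258, 241)  from 2·(2509,115) + (240,11)
step 6: (23541, 1079)  from 4·(5258,241) + (2509,115)
step 7: (28799, 1320)  from 1·(23541,1079) + (5258,241)
fundamental: x₁=28799, y₁=1320  (since 829382401 − 476·1742400 = 1)
(x_2, y_2) = (28799·28799 + 476·1320·1320, 28799·1320 + 1320·28799) = (1658764801, 76029360)
(x_3, y_3) = (28799·1658764801 + 476·1320·76029360, 28799·76029360 + 1320·1658764801) = (95541534979199, 4379139075960)
(x_4, y_4) = (28799·95541534979199 + 476·1320·4379139075960, 28799·4379139075960 + 1320·95541534979199) = (5503001330073139201, 252229652421114720)
(x_5, y_5) = (28799·5503001330073139201 + 476·1320·252229652421114720, 28799·252229652421114720 + 1320·5503001330073139201) = (316961870514011136719999, 14527923515772226566600)

28799 1320
1658764801 76029360
95541534979199 4379139075960
5503001330073139201 252229652421114720
316961870514011136719999 14527923515772226566600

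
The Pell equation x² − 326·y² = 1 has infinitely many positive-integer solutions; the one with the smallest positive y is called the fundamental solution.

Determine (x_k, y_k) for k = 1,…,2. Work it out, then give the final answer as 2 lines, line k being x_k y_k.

d=326: √d = [18; 18,36] (ℓ=2, even), read p_1/q_1
a_0=18:  p_0=18·1+0=18,  q_0=18·0+1=1
a_1=18:  p_1=18·18+1=325,  q_1=18·1+0=18
fundamental: x₁=325, y₁=18  (since 105625 − 326·324 = 1)
n=2: (325,18)∘(325,18) = (325·325+326·18·18, 325·18+18·325) = (211249,11700)

325 18
211249 11700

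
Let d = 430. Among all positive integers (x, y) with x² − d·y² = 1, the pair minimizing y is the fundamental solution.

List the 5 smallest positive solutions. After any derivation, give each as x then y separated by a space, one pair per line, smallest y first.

√430 = [20; 1,2,1,3,1,…,2,1,40, …], period ℓ=14 (even) → k=13
a_0=20:  p_0=20·1+0=20,  q_0=20·0+1=1
…
a_2=2:  p_2=2·21+20=62,  q_2=2·1+1=3
…
a_4=3:  p_4=3·83+62=311,  q_4=3·4+3=15
a_5=1:  p_5=1·311+83=394,  q_5=1·15+4=19
…
a_8=6:  p_8=6·21794+2675=133439,  q_8=6·1051+129=6435
…
a_11=1:  p_11=1·599138+155233=754371,  q_11=1·28893+7486=36379
a_12=2:  p_12=2·754371+599138=2107880,  q_12=2·36379+28893=101651
a_13=1:  p_13=1·2107880+754371=2862251,  q_13=1·101651+36379=138030
→ (2862251, 138030).  Check: 2862251²=8192480787001, 430·138030²=8192480787000, difference 1.
(x_2, y_2) = (2862251·2862251 + 430·138030·138030, 2862251·138030 + 138030·2862251) = (16384961574001, 790153011060)
(x_3, y_3) = (2862251·16384961574001 + 430·138030·790153011060, 2862251·790153011060 + 138030·16384961574001) = (93795745300289010251, 4523232492118854090)
(x_4, y_4) = (2862251·93795745300289010251 + 430·138030·4523232492118854090, 2862251·4523232492118854090 + 138030·93795745300289010251) = (536933931562978654798296001, 25893253447598574322902120)
(x_5, y_5) = (2862251·536933931562978654798296001 + 430·138030·25893253447598574322902120, 2862251·25893253447598574322902120 + 138030·536933931562978654798296001) = (3073679365100040639604854765306251, 148225981147280410676109712890150)

2862251 138030
16384961574001 790153011060
93795745300289010251 4523232492118854090
536933931562978654798296001 25893253447598574322902120
3073679365100040639604854765306251 148225981147280410676109712890150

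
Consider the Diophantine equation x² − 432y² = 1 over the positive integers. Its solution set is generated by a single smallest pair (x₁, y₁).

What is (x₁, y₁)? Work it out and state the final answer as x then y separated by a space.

[20; 1,3,1,1,1,3,1,40] for √432; ℓ=8 ⇒ convergent index 7
i=0: a=20 ⇒ p=20, q=1
i=1: a=1 ⇒ p=21, q=1
i=2: a=3 ⇒ p=83, q=4
i=3: a=1 ⇒ p=104, q=5
i=4: a=1 ⇒ p=187, q=9
i=5: a=1 ⇒ p=291, q=14
i=6: a=3 ⇒ p=1060, q=51
i=7: a=1 ⇒ p=1351, q=65
(x₁, y₁) = (1351, 65);  1351² − 432·65² = 1 ✓

1351 65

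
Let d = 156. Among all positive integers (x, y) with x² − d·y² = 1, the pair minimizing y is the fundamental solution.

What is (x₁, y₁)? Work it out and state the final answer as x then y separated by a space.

25 2

d=156: √d = [12; 2,24] (ℓ=2, even), read p_1/q_1
a_0=12:  p_0=12·1+0=12,  q_0=12·0+1=1
a_1=2:  p_1=2·12+1=25,  q_1=2·1+0=2
(x₁, y₁) = (25, 2);  25² − 156·2² = 1 ✓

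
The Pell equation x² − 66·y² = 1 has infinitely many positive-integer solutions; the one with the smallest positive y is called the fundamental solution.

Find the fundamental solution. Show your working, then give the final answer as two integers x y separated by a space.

[8; 8,16] for √66; ℓ=2 ⇒ convergent index 1
k=0  a_k=8  p_k/q_k = 8/1
k=1  a_k=8  p_k/q_k = 65/8
(x₁, y₁) = (65, 8);  65² − 66·8² = 1 ✓

65 8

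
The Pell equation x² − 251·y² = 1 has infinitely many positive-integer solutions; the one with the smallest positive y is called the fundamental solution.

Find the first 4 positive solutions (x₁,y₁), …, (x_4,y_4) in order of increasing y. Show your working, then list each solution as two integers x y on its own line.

3674890 231957
27009633024199 1704832919460
198514860608593651330 12530146894788486843
1459040552203802437039183201 92093823044376819996025080

√251 → a₀=15, period (1,5,2,1,2,…,5,1,30); ℓ=14 even so k=13
a_0=15:  p_0=15·1+0=15,  q_0=15·0+1=1
…
a_2=5:  p_2=5·16+15=95,  q_2=5·1+1=6
…
a_5=2:  p_5=2·301+206=808,  q_5=2·19+13=51
…
a_8=2:  p_8=2·29563+1917=61043,  q_8=2·1866+121=3853
…
a_10=1:  p_10=1·151649+61043=212692,  q_10=1·9572+3853=13425
…
a_12=5:  p_12=5·577033+212692=3097857,  q_12=5·36422+13425=195535
a_13=1:  p_13=1·3097857+577033=3674890,  q_13=1·195535+36422=231957
(x₁, y₁) = (3674890, 231957);  3674890² − 251·231957² = 1 ✓
(x_2, y_2) = (3674890·3674890 + 251·231957·231957, 3674890·231957 + 231957·3674890) = (27009633024199, 1704832919460)
(x_3, y_3) = (3674890·27009633024199 + 251·231957·1704832919460, 3674890·1704832919460 + 231957·27009633024199) = (198514860608593651330, 12530146894788486843)
(x_4, y_4) = (3674890·198514860608593651330 + 251·231957·12530146894788486843, 3674890·12530146894788486843 + 231957·198514860608593651330) = (1459040552203802437039183201, 92093823044376819996025080)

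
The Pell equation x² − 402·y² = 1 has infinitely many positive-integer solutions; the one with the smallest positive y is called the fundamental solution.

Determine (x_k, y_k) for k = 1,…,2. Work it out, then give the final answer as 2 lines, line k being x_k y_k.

401 20
321601 16040

[20; 20,40] for √402; ℓ=2 ⇒ convergent index 1
step 0: (20, 1)  from 20·(1,0) + (0,1)
step 1: (401, 20)  from 20·(20,1) + (1,0)
fundamental: x₁=401, y₁=20  (since 160801 − 402·400 = 1)
(x_2, y_2) = (401·401 + 402·20·20, 401·20 + 20·401) = (321601, 16040)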